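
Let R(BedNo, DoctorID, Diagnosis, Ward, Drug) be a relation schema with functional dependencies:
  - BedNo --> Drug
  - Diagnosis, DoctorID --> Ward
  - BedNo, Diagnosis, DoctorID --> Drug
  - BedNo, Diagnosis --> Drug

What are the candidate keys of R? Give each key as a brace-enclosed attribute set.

{BedNo, Diagnosis, DoctorID}

No FD produces {BedNo, Diagnosis, DoctorID}, so they must be in every candidate key.
{BedNo, Diagnosis, DoctorID}⁺ = {BedNo, Diagnosis, DoctorID, Drug, Ward} — all of the relation — so {BedNo, Diagnosis, DoctorID} is a candidate key.
No other minimal set has full closure, so this is the only candidate key.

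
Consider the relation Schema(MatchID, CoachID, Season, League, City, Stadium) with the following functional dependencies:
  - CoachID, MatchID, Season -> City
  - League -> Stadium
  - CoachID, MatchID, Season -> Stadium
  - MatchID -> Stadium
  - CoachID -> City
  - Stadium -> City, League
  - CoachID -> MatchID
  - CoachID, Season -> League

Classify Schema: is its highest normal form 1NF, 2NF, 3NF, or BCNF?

Candidate key: {CoachID, Season}. Prime attributes: {CoachID, Season}.
League -> Stadium: {League}⁺ = {City, League, Stadium}, which is not all of the attributes, so the left side is not a superkey — BCNF is violated.
League -> Stadium has non-prime {Stadium} on the right and a non-superkey on the left, so 3NF fails.
{CoachID} is a proper subset of the key {CoachID, Season}, and {CoachID}⁺ contains the non-prime attributes {City, League, MatchID, Stadium} — a partial dependency, so 2NF is violated.

1NF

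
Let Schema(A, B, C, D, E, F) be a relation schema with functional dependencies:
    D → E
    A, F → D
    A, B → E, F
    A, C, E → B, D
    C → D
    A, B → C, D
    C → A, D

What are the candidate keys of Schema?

{C} is a candidate key since {C}⁺ = {A, B, C, D, E, F} covers every attribute.
{A, B} is a candidate key since {A, B}⁺ = {A, B, C, D, E, F} covers every attribute.
These are minimal and exhaustive — every other superkey contains one of them.

{A, B}, {C}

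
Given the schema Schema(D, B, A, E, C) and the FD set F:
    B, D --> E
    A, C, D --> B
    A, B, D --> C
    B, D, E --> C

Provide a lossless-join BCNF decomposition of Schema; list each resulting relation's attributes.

Candidate keys of the original relation: {A, B, D}, {A, C, D}.
In {A, B, C, D, E}, {B, D} is not a superkey ({B, D}⁺ restricted to this set is {B, C, D, E}), so split on B, D --> C, E into {B, C, D, E} and {A, B, D}.
{B, C, D, E} has no BCNF violation.
{A, B, D} has no BCNF violation.

{A, B, D}; {B, C, D, E}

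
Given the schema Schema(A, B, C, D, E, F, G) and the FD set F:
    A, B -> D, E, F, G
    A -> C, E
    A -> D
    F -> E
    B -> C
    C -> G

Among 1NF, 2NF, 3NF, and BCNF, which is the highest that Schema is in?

Candidate key: {A, B}. Prime attributes: {A, B}.
For A -> C, E we have {A}⁺ = {A, C, D, E, G}; {A} is not a superkey, so BCNF fails.
A -> C, E determines the non-prime attributes {C, E} from a non-superkey — 3NF is violated.
Since {A} ⊂ {A, B} and {A}⁺ ⊇ {C, D, E, G} with {C, D, E, G} non-prime, there is a partial dependency; 2NF fails.

1NF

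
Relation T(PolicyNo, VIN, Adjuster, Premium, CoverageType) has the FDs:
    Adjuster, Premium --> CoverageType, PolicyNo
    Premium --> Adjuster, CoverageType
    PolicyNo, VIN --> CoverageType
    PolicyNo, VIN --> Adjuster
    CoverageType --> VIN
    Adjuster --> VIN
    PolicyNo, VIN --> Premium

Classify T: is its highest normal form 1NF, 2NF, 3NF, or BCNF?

3NF

Candidate keys: {Adjuster, PolicyNo}, {CoverageType, PolicyNo}, {PolicyNo, VIN}, {Premium}. Prime attributes: {Adjuster, CoverageType, PolicyNo, Premium, VIN}.
CoverageType --> VIN breaks BCNF: {CoverageType}⁺ = {CoverageType, VIN}, so {CoverageType} is not a superkey.
But every attribute on its right side ({VIN}) is prime, and the same holds for every other non-superkey FD, so 3NF still holds.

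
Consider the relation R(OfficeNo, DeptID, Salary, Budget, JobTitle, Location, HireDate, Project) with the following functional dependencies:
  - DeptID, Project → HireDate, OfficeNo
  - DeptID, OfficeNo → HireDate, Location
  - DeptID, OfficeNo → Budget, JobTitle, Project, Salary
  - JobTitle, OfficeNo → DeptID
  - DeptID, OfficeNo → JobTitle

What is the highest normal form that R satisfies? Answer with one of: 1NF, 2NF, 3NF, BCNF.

Candidate keys: {DeptID, OfficeNo}, {DeptID, Project}, {JobTitle, OfficeNo}. Prime attributes: {DeptID, JobTitle, OfficeNo, Project}.
Every FD has a superkey on the left, so the relation is in BCNF.

BCNF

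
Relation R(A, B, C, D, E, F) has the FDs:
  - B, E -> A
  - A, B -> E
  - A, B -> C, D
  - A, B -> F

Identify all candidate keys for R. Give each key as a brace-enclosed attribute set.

{A, B}, {B, E}

Attributes never on any right-hand side: {B} — every candidate key must contain it.
{A, B}⁺ = {A, B, C, D, E, F} — all of the relation — so {A, B} is a candidate key.
{B, E}⁺ = {A, B, C, D, E, F} — all of the relation — so {B, E} is a candidate key.
These are minimal and exhaustive — every other superkey contains one of them.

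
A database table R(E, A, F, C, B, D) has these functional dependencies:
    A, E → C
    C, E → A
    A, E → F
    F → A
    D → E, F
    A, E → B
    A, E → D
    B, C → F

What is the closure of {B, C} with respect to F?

Start with {B, C}.
B, C → F applies; add {F} → now {B, C, F}.
F → A applies; add {A} → now {A, B, C, F}.
No further FD applies.

{A, B, C, F}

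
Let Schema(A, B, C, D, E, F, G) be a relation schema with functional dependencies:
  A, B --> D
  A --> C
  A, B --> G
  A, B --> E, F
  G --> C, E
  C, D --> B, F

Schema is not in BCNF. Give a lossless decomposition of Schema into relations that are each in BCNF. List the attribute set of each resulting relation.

{A, C}; {A, D, G}; {B, D, F, G}; {E, G}

Candidate keys of the original relation: {A, B}, {A, D}.
Within {A, B, C, D, E, F, G}: {A}⁺ ∩ {A, B, C, D, E, F, G} = {A, C}, not the whole set, so A --> C violates BCNF; decompose into {A, C} and {A, B, D, E, F, G}.
{A, C} has no BCNF violation.
Within {A, B, D, E, F, G}: {G}⁺ ∩ {A, B, D, E, F, G} = {E, G}, not the whole set, so G --> E violates BCNF; decompose into {E, G} and {A, B, D, F, G}.
{E, G} has no BCNF violation.
Within {A, B, D, F, G}: {D, G}⁺ ∩ {A, B, D, F, G} = {B, D, F, G}, not the whole set, so D, G --> B, F violates BCNF; decompose into {B, D, F, G} and {A, D, G}.
{B, D, F, G} has no BCNF violation.
{A, D, G} has no BCNF violation.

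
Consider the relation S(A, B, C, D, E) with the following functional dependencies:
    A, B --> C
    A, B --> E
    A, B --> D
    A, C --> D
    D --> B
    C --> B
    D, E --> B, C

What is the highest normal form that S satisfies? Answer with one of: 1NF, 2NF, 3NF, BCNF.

3NF

Candidate keys: {A, B}, {A, C}, {A, D}. Prime attributes: {A, B, C, D}.
D --> B: {D}⁺ = {B, D}, which is not all of the attributes, so the left side is not a superkey — BCNF is violated.
Its right-hand attributes {B} are all prime, as are those of every other non-superkey FD — the relation is in 3NF.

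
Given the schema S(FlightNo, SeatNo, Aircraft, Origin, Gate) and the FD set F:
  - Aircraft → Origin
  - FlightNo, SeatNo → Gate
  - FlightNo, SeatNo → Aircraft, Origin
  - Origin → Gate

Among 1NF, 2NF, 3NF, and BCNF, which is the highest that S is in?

Candidate key: {FlightNo, SeatNo}. Prime attributes: {FlightNo, SeatNo}.
For Aircraft → Origin we have {Aircraft}⁺ = {Aircraft, Gate, Origin}; {Aircraft} is not a superkey, so BCNF fails.
Aircraft → Origin determines the non-prime attribute {Origin} from a non-superkey — 3NF is violated.
No proper subset of a key has a non-prime attribute in its closure, so there is no partial dependency; 2NF holds.

2NF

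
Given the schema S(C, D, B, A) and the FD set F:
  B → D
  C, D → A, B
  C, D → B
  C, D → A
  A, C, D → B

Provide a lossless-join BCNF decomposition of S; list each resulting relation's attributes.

Candidate keys of the original relation: {B, C}, {C, D}.
In {A, B, C, D}, {B} is not a superkey ({B}⁺ restricted to this set is {B, D}), so split on B → D into {B, D} and {A, B, C}.
{B, D} is in BCNF.
{A, B, C} is in BCNF.

{A, B, C}; {B, D}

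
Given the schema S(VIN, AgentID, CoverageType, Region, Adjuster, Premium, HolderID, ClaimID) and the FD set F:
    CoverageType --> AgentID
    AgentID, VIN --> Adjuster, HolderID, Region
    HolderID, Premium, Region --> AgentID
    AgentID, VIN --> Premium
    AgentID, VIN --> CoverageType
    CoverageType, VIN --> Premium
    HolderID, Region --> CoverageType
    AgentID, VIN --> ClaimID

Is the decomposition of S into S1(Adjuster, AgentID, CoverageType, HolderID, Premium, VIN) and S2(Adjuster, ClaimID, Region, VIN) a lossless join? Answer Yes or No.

No

Common attributes: {Adjuster, VIN}; their closure is {Adjuster, VIN}.
The closure covers neither S1 nor S2 entirely; the join is not lossless.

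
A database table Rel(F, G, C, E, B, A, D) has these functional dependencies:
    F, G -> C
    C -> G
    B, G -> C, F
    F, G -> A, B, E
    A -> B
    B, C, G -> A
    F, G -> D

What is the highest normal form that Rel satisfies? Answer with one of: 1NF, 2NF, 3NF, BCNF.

Candidate keys: {A, C}, {A, G}, {B, C}, {B, G}, {C, F}, {F, G}. Prime attributes: {A, B, C, F, G}.
For C -> G we have {C}⁺ = {C, G}; {C} is not a superkey, so BCNF fails.
But every attribute on its right side ({G}) is prime, and the same holds for every other non-superkey FD, so 3NF still holds.

3NF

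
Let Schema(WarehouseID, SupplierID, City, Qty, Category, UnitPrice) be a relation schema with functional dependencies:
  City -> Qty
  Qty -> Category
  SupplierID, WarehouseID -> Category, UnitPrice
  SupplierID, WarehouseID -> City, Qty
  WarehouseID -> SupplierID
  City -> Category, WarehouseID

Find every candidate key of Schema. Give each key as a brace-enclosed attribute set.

{City}, {WarehouseID}

{City}⁺ = {Category, City, Qty, SupplierID, UnitPrice, WarehouseID}, which is every attribute, so {City} is a candidate key.
{WarehouseID}⁺ = {Category, City, Qty, SupplierID, UnitPrice, WarehouseID}, which is every attribute, so {WarehouseID} is a candidate key.
Any other superkey properly contains one of these, so there are no further candidate keys.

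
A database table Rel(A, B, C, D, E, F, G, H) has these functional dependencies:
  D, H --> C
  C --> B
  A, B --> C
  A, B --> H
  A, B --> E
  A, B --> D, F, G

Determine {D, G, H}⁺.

{B, C, D, G, H}

Start with {D, G, H}.
D, H --> C applies; add {C} → now {C, D, G, H}.
C --> B applies; add {B} → now {B, C, D, G, H}.
No further FD applies.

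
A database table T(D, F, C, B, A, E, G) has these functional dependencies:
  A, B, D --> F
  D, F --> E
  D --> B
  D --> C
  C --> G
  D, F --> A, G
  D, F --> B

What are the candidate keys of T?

{A, D}, {D, F}

No FD produces {D}, so it must be in every candidate key.
{A, D}⁺ = {A, B, C, D, E, F, G}, which is every attribute, so {A, D} is a candidate key.
{D, F}⁺ = {A, B, C, D, E, F, G}, which is every attribute, so {D, F} is a candidate key.
No proper subset of any of these is a key, and no other minimal superkey exists.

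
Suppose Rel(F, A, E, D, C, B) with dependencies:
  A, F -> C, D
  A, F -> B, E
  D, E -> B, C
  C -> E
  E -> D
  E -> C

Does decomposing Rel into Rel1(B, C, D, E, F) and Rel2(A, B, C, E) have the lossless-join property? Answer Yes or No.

Rel1 ∩ Rel2 = {B, C, E}; its closure under F is {B, C, D, E}.
Rel1 ⊄ {B, C, D, E} and Rel2 ⊄ {B, C, D, E}, so the split is lossy.

No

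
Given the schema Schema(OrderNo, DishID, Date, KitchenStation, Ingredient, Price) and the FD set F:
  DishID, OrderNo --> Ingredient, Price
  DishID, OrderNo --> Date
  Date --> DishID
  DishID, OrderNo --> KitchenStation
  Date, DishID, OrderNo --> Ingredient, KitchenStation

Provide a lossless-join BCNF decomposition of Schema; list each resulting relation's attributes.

{Date, DishID}; {Date, Ingredient, KitchenStation, OrderNo, Price}

Candidate keys of the original relation: {Date, OrderNo}, {DishID, OrderNo}.
Within {Date, DishID, Ingredient, KitchenStation, OrderNo, Price}: {Date}⁺ ∩ {Date, DishID, Ingredient, KitchenStation, OrderNo, Price} = {Date, DishID}, not the whole set, so Date --> DishID violates BCNF; decompose into {Date, DishID} and {Date, Ingredient, KitchenStation, OrderNo, Price}.
{Date, DishID}: every determinant is a superkey — BCNF.
{Date, Ingredient, KitchenStation, OrderNo, Price}: every determinant is a superkey — BCNF.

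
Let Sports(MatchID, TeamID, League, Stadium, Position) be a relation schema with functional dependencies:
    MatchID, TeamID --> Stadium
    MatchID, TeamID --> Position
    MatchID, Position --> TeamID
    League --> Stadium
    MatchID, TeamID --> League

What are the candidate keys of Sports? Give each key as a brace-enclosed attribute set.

Attributes never on any right-hand side: {MatchID} — every candidate key must contain it.
{MatchID, Position}⁺ = {League, MatchID, Position, Stadium, TeamID} — all of the relation — so {MatchID, Position} is a candidate key.
{MatchID, TeamID}⁺ = {League, MatchID, Position, Stadium, TeamID} — all of the relation — so {MatchID, TeamID} is a candidate key.
Any other superkey properly contains one of these, so there are no further candidate keys.

{MatchID, Position}, {MatchID, TeamID}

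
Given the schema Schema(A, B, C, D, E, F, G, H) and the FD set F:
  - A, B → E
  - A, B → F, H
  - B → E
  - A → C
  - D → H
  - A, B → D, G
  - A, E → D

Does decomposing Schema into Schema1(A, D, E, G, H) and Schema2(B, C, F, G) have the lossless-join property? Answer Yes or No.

Common attributes: {G}; their closure is {G}.
Neither Schema1 nor Schema2 is contained in that closure, so the decomposition is lossy.

No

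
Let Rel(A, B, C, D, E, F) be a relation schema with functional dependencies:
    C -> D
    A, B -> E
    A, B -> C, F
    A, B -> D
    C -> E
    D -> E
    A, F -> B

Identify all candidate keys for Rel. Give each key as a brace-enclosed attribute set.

No FD produces {A}, so it must be in every candidate key.
Closure of {A, B} is {A, B, C, D, E, F}, the whole schema; {A, B} is a candidate key.
Closure of {A, F} is {A, B, C, D, E, F}, the whole schema; {A, F} is a candidate key.
Any other superkey properly contains one of these, so there are no further candidate keys.

{A, B}, {A, F}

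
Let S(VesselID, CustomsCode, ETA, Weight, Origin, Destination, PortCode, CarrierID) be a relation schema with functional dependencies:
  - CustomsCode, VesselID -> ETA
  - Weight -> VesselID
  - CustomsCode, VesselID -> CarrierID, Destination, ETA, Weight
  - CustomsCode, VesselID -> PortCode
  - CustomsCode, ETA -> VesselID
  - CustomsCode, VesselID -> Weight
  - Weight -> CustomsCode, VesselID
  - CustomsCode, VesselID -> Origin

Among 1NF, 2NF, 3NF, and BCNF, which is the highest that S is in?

BCNF

Candidate keys: {CustomsCode, ETA}, {CustomsCode, VesselID}, {Weight}. Prime attributes: {CustomsCode, ETA, VesselID, Weight}.
Each dependency's left side is a superkey — BCNF holds.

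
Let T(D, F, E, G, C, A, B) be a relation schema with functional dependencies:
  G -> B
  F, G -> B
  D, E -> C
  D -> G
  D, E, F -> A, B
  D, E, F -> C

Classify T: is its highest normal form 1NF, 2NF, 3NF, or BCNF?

1NF

Candidate key: {D, E, F}. Prime attributes: {D, E, F}.
G -> B breaks BCNF: {G}⁺ = {B, G}, so {G} is not a superkey.
G -> B has non-prime {B} on the right and a non-superkey on the left, so 3NF fails.
The proper key subset {D} of {D, E, F} determines non-prime {B, G}, so the relation is not even in 2NF.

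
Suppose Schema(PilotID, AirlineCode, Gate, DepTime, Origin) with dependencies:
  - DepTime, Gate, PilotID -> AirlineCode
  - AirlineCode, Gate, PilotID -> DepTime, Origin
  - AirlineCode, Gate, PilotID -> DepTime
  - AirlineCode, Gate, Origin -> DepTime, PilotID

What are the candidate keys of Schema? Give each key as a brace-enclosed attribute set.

{AirlineCode, Gate, Origin}, {AirlineCode, Gate, PilotID}, {DepTime, Gate, PilotID}

{Gate} never appears on the right of any FD, so every key must include it.
{AirlineCode, Gate, Origin} is a candidate key since {AirlineCode, Gate, Origin}⁺ = {AirlineCode, DepTime, Gate, Origin, PilotID} covers every attribute.
{AirlineCode, Gate, PilotID} is a candidate key since {AirlineCode, Gate, PilotID}⁺ = {AirlineCode, DepTime, Gate, Origin, PilotID} covers every attribute.
{DepTime, Gate, PilotID} is a candidate key since {DepTime, Gate, PilotID}⁺ = {AirlineCode, DepTime, Gate, Origin, PilotID} covers every attribute.
These are minimal and exhaustive — every other superkey contains one of them.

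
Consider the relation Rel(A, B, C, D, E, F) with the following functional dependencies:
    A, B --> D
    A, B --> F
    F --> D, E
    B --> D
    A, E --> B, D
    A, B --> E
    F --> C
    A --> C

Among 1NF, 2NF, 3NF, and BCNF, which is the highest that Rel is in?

1NF

Candidate keys: {A, B}, {A, E}, {A, F}. Prime attributes: {A, B, E, F}.
F --> D, E breaks BCNF: {F}⁺ = {C, D, E, F}, so {F} is not a superkey.
Because {D} is non-prime and the left side of F --> D, E is not a superkey, the relation is not in 3NF.
{A} is a proper subset of the key {A, B}, and {A}⁺ contains the non-prime attribute {C} — a partial dependency, so 2NF is violated.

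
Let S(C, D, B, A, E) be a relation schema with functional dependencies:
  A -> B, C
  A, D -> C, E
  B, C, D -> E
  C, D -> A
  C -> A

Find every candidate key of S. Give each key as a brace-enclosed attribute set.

{D} never appears on the right of any FD, so every key must include it.
{A, D}⁺ = {A, B, C, D, E} — all of the relation — so {A, D} is a candidate key.
{C, D}⁺ = {A, B, C, D, E} — all of the relation — so {C, D} is a candidate key.
These are minimal and exhaustive — every other superkey contains one of them.

{A, D}, {C, D}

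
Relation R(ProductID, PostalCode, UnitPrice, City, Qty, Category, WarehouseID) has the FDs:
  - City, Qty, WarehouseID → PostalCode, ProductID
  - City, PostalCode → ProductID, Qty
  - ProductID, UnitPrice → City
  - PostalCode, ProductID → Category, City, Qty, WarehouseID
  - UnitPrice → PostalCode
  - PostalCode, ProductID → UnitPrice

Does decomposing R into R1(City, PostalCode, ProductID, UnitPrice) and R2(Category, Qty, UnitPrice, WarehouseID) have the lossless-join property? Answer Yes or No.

The shared attributes are {UnitPrice} and {UnitPrice}⁺ = {PostalCode, UnitPrice}.
Neither R1 nor R2 is contained in that closure, so the decomposition is lossy.

No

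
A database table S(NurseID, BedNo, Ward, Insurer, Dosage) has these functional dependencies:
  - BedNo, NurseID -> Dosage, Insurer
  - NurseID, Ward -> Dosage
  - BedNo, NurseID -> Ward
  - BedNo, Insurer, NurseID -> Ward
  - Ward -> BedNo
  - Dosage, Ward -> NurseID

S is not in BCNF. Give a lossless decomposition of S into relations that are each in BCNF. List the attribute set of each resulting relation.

Candidate keys of the original relation: {BedNo, NurseID}, {Dosage, Ward}, {NurseID, Ward}.
In {BedNo, Dosage, Insurer, NurseID, Ward}, {Ward} is not a superkey ({Ward}⁺ restricted to this set is {BedNo, Ward}), so split on Ward -> BedNo into {BedNo, Ward} and {Dosage, Insurer, NurseID, Ward}.
{BedNo, Ward} has no BCNF violation.
{Dosage, Insurer, NurseID, Ward} has no BCNF violation.

{BedNo, Ward}; {Dosage, Insurer, NurseID, Ward}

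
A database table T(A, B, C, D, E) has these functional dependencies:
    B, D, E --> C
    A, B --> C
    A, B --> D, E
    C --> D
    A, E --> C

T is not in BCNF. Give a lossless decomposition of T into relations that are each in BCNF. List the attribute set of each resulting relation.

{A, B, E}; {A, D, E}; {B, C, E}; {C, D}

Candidate key of the original relation: {A, B}.
In {A, B, C, D, E}, {B, D, E} is not a superkey ({B, D, E}⁺ restricted to this set is {B, C, D, E}), so split on B, D, E --> C into {B, C, D, E} and {A, B, D, E}.
In {B, C, D, E}, {C} is not a superkey ({C}⁺ restricted to this set is {C, D}), so split on C --> D into {C, D} and {B, C, E}.
{C, D} is in BCNF.
{B, C, E} is in BCNF.
In {A, B, D, E}, {A, E} is not a superkey ({A, E}⁺ restricted to this set is {A, D, E}), so split on A, E --> D into {A, D, E} and {A, B, E}.
{A, D, E} is in BCNF.
{A, B, E} is in BCNF.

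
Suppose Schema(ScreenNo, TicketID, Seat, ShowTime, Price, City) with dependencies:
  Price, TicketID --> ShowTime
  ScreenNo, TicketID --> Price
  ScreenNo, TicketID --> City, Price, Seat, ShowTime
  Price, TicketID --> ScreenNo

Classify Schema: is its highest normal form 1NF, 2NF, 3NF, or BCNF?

Candidate keys: {Price, TicketID}, {ScreenNo, TicketID}. Prime attributes: {Price, ScreenNo, TicketID}.
The left-hand side of every FD is a superkey, so BCNF is satisfied.

BCNF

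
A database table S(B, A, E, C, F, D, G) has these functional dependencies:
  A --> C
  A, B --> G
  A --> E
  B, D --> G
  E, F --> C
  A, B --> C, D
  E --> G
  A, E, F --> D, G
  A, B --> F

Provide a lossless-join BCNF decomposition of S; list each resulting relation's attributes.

{A, B, F}; {A, C, E}; {A, D, F}; {E, G}

Candidate key of the original relation: {A, B}.
In {A, B, C, D, E, F, G}, {A} is not a superkey ({A}⁺ restricted to this set is {A, C, E, G}), so split on A --> C, E, G into {A, C, E, G} and {A, B, D, F}.
In {A, C, E, G}, {E} is not a superkey ({E}⁺ restricted to this set is {E, G}), so split on E --> G into {E, G} and {A, C, E}.
{E, G} has no BCNF violation.
{A, C, E} has no BCNF violation.
In {A, B, D, F}, {A, F} is not a superkey ({A, F}⁺ restricted to this set is {A, D, F}), so split on A, F --> D into {A, D, F} and {A, B, F}.
{A, D, F} has no BCNF violation.
{A, B, F} has no BCNF violation.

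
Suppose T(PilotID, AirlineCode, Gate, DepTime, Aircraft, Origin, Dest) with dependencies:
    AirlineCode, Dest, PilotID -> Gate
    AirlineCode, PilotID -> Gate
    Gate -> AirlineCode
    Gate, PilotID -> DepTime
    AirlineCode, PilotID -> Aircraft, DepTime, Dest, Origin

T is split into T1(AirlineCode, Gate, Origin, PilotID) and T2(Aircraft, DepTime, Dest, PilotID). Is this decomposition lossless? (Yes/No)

The shared attributes are {PilotID} and {PilotID}⁺ = {PilotID}.
T1 ⊄ {PilotID} and T2 ⊄ {PilotID}, so the split is lossy.

No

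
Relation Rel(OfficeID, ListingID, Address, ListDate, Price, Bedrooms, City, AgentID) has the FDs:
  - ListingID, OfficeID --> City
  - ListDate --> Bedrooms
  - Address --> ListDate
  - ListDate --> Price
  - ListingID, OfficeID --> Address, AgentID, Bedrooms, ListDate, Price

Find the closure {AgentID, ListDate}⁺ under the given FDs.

{AgentID, Bedrooms, ListDate, Price}

Start with {AgentID, ListDate}.
ListDate --> Bedrooms applies; add {Bedrooms} → now {AgentID, Bedrooms, ListDate}.
ListDate --> Price applies; add {Price} → now {AgentID, Bedrooms, ListDate, Price}.
No further FD applies.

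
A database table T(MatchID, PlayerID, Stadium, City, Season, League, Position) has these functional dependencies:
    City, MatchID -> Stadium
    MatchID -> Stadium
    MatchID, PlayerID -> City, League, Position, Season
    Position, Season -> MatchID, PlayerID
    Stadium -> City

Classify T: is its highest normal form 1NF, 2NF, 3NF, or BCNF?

Candidate keys: {MatchID, PlayerID}, {Position, Season}. Prime attributes: {MatchID, PlayerID, Position, Season}.
For City, MatchID -> Stadium we have {City, MatchID}⁺ = {City, MatchID, Stadium}; {City, MatchID} is not a superkey, so BCNF fails.
Because {Stadium} is non-prime and the left side of City, MatchID -> Stadium is not a superkey, the relation is not in 3NF.
Since {MatchID} ⊂ {MatchID, PlayerID} and {MatchID}⁺ ⊇ {City, Stadium} with {City, Stadium} non-prime, there is a partial dependency; 2NF fails.

1NF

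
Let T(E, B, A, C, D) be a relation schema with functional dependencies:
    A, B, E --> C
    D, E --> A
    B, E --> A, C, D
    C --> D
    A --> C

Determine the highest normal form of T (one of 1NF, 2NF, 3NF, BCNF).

Candidate key: {B, E}. Prime attributes: {B, E}.
D, E --> A breaks BCNF: {D, E}⁺ = {A, C, D, E}, so {D, E} is not a superkey.
Because {A} is non-prime and the left side of D, E --> A is not a superkey, the relation is not in 3NF.
No non-prime attribute depends on a proper subset of any candidate key, so 2NF holds.

2NF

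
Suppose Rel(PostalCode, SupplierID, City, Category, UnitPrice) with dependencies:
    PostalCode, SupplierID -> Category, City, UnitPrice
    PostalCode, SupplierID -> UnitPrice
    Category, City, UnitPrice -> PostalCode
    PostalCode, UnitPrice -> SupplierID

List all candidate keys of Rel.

{PostalCode, SupplierID} is a candidate key since {PostalCode, SupplierID}⁺ = {Category, City, PostalCode, SupplierID, UnitPrice} covers every attribute.
{PostalCode, UnitPrice} is a candidate key since {PostalCode, UnitPrice}⁺ = {Category, City, PostalCode, SupplierID, UnitPrice} covers every attribute.
{Category, City, UnitPrice} is a candidate key since {Category, City, UnitPrice}⁺ = {Category, City, PostalCode, SupplierID, UnitPrice} covers every attribute.
Any other superkey properly contains one of these, so there are no further candidate keys.

{Category, City, UnitPrice}, {PostalCode, SupplierID}, {PostalCode, UnitPrice}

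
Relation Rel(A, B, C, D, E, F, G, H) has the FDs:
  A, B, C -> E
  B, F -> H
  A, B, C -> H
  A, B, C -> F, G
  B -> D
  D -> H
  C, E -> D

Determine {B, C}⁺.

{B, C, D, H}

Start with {B, C}.
B -> D applies; add {D} → now {B, C, D}.
D -> H applies; add {H} → now {B, C, D, H}.
No further FD applies.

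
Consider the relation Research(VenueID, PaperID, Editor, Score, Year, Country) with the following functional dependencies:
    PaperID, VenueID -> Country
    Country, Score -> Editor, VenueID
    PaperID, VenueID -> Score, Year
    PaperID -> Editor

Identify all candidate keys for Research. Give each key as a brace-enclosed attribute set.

No FD produces {PaperID}, so it must be in every candidate key.
{PaperID, VenueID}⁺ = {Country, Editor, PaperID, Score, VenueID, Year} — all of the relation — so {PaperID, VenueID} is a candidate key.
{Country, PaperID, Score}⁺ = {Country, Editor, PaperID, Score, VenueID, Year} — all of the relation — so {Country, PaperID, Score} is a candidate key.
These are minimal and exhaustive — every other superkey contains one of them.

{Country, PaperID, Score}, {PaperID, VenueID}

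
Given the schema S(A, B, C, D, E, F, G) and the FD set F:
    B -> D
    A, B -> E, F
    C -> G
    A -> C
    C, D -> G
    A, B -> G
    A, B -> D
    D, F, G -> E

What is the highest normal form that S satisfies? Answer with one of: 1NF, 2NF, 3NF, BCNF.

1NF

Candidate key: {A, B}. Prime attributes: {A, B}.
For B -> D we have {B}⁺ = {B, D}; {B} is not a superkey, so BCNF fails.
Because {D} is non-prime and the left side of B -> D is not a superkey, the relation is not in 3NF.
{A} is a proper subset of the key {A, B}, and {A}⁺ contains the non-prime attributes {C, G} — a partial dependency, so 2NF is violated.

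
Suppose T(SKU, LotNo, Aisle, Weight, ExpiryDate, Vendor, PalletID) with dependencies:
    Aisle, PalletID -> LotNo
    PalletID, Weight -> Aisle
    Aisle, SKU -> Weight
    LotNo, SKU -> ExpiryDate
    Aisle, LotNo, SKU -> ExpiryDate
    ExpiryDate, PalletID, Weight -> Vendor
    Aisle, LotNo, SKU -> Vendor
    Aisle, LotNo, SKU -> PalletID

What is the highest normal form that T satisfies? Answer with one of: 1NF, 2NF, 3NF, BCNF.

1NF

Candidate keys: {Aisle, LotNo, SKU}, {Aisle, PalletID, SKU}, {PalletID, SKU, Weight}. Prime attributes: {Aisle, LotNo, PalletID, SKU, Weight}.
For Aisle, PalletID -> LotNo we have {Aisle, PalletID}⁺ = {Aisle, LotNo, PalletID}; {Aisle, PalletID} is not a superkey, so BCNF fails.
LotNo, SKU -> ExpiryDate has non-prime {ExpiryDate} on the right and a non-superkey on the left, so 3NF fails.
{LotNo, SKU} is a proper subset of the key {Aisle, LotNo, SKU}, and {LotNo, SKU}⁺ contains the non-prime attribute {ExpiryDate} — a partial dependency, so 2NF is violated.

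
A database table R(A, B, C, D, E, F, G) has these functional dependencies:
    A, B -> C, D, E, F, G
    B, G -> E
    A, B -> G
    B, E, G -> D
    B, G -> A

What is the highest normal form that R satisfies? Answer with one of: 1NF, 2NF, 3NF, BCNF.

Candidate keys: {A, B}, {B, G}. Prime attributes: {A, B, G}.
Every FD has a superkey on the left, so the relation is in BCNF.

BCNF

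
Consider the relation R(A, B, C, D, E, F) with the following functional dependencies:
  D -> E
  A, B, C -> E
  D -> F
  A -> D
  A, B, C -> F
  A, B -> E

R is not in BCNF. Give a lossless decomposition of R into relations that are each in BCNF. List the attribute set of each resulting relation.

{A, B, C}; {A, D}; {D, E, F}

Candidate key of the original relation: {A, B, C}.
Within {A, B, C, D, E, F}: {D}⁺ ∩ {A, B, C, D, E, F} = {D, E, F}, not the whole set, so D -> E, F violates BCNF; decompose into {D, E, F} and {A, B, C, D}.
{D, E, F} is in BCNF.
Within {A, B, C, D}: {A}⁺ ∩ {A, B, C, D} = {A, D}, not the whole set, so A -> D violates BCNF; decompose into {A, D} and {A, B, C}.
{A, D} is in BCNF.
{A, B, C} is in BCNF.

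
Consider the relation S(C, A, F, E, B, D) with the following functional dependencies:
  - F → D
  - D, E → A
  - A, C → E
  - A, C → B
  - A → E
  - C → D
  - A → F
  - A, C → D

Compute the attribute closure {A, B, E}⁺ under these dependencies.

Start with {A, B, E}.
A → F applies; add {F} → now {A, B, E, F}.
F → D applies; add {D} → now {A, B, D, E, F}.
No further FD applies.

{A, B, D, E, F}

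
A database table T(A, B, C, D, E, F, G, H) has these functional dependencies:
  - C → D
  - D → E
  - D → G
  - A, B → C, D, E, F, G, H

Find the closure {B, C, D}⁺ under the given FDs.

Start with {B, C, D}.
D → E applies; add {E} → now {B, C, D, E}.
D → G applies; add {G} → now {B, C, D, E, G}.
No further FD applies.

{B, C, D, E, G}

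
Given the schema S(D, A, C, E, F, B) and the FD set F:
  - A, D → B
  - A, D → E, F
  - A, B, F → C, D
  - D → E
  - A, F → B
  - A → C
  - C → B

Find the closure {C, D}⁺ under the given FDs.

{B, C, D, E}

Start with {C, D}.
D → E applies; add {E} → now {C, D, E}.
C → B applies; add {B} → now {B, C, D, E}.
No further FD applies.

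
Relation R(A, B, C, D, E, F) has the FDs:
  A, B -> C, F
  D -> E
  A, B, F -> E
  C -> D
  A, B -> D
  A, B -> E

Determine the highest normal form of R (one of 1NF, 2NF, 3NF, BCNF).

2NF

Candidate key: {A, B}. Prime attributes: {A, B}.
For D -> E we have {D}⁺ = {D, E}; {D} is not a superkey, so BCNF fails.
D -> E determines the non-prime attribute {E} from a non-superkey — 3NF is violated.
No proper subset of a key has a non-prime attribute in its closure, so there is no partial dependency; 2NF holds.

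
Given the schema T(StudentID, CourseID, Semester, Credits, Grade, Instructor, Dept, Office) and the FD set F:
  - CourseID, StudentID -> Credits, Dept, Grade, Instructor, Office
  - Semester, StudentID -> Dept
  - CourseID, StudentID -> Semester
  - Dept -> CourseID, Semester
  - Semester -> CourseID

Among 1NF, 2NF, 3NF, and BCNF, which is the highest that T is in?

3NF

Candidate keys: {CourseID, StudentID}, {Dept, StudentID}, {Semester, StudentID}. Prime attributes: {CourseID, Dept, Semester, StudentID}.
Dept -> CourseID, Semester breaks BCNF: {Dept}⁺ = {CourseID, Dept, Semester}, so {Dept} is not a superkey.
But every attribute on its right side ({CourseID, Semester}) is prime, and the same holds for every other non-superkey FD, so 3NF still holds.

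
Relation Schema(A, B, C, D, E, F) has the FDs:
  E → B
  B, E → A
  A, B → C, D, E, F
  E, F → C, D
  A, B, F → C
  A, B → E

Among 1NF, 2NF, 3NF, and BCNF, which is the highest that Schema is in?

Candidate keys: {A, B}, {E}. Prime attributes: {A, B, E}.
The left-hand side of every FD is a superkey, so BCNF is satisfied.

BCNF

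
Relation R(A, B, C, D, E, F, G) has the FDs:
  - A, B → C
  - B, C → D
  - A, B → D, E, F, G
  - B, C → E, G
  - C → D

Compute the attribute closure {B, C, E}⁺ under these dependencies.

Start with {B, C, E}.
B, C → D applies; add {D} → now {B, C, D, E}.
B, C → E, G applies; add {G} → now {B, C, D, E, G}.
No further FD applies.

{B, C, D, E, G}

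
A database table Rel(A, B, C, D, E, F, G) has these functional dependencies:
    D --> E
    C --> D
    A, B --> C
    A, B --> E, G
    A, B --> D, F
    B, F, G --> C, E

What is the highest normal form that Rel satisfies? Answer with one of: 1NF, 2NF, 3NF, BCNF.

2NF

Candidate key: {A, B}. Prime attributes: {A, B}.
D --> E: {D}⁺ = {D, E}, which is not all of the attributes, so the left side is not a superkey — BCNF is violated.
D --> E determines the non-prime attribute {E} from a non-superkey — 3NF is violated.
No proper subset of a key has a non-prime attribute in its closure, so there is no partial dependency; 2NF holds.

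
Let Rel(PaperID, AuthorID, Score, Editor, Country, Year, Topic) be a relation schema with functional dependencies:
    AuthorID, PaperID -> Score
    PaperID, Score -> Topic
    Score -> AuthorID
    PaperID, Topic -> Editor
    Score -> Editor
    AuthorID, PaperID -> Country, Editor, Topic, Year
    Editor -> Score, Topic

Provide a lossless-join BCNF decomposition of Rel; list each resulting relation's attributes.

{AuthorID, Editor, Score, Topic}; {Country, PaperID, Score, Year}

Candidate keys of the original relation: {AuthorID, PaperID}, {Editor, PaperID}, {PaperID, Score}, {PaperID, Topic}.
Within {AuthorID, Country, Editor, PaperID, Score, Topic, Year}: {Score}⁺ ∩ {AuthorID, Country, Editor, PaperID, Score, Topic, Year} = {AuthorID, Editor, Score, Topic}, not the whole set, so Score -> AuthorID, Editor, Topic violates BCNF; decompose into {AuthorID, Editor, Score, Topic} and {Country, PaperID, Score, Year}.
{AuthorID, Editor, Score, Topic} has no BCNF violation.
{Country, PaperID, Score, Year} has no BCNF violation.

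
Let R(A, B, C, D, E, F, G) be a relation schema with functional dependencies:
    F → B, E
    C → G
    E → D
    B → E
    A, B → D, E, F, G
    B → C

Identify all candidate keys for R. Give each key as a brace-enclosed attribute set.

{A, B}, {A, F}

No FD produces {A}, so it must be in every candidate key.
{A, B}⁺ = {A, B, C, D, E, F, G} — all of the relation — so {A, B} is a candidate key.
{A, F}⁺ = {A, B, C, D, E, F, G} — all of the relation — so {A, F} is a candidate key.
Any other superkey properly contains one of these, so there are no further candidate keys.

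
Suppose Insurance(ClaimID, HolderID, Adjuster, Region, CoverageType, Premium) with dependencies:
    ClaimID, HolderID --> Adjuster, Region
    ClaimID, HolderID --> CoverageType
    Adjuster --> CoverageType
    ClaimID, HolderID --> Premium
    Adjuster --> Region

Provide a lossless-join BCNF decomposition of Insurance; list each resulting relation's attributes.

{Adjuster, ClaimID, HolderID, Premium}; {Adjuster, CoverageType, Region}

Candidate key of the original relation: {ClaimID, HolderID}.
In {Adjuster, ClaimID, CoverageType, HolderID, Premium, Region}, {Adjuster} is not a superkey ({Adjuster}⁺ restricted to this set is {Adjuster, CoverageType, Region}), so split on Adjuster --> CoverageType, Region into {Adjuster, CoverageType, Region} and {Adjuster, ClaimID, HolderID, Premium}.
{Adjuster, CoverageType, Region} is in BCNF.
{Adjuster, ClaimID, HolderID, Premium} is in BCNF.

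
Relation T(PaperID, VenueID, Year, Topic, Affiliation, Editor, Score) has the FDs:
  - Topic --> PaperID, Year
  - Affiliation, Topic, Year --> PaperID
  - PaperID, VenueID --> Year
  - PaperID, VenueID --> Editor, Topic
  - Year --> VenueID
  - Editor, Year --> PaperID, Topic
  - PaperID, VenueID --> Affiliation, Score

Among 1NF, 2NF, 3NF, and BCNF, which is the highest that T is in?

3NF

Candidate keys: {Editor, Year}, {PaperID, VenueID}, {PaperID, Year}, {Topic}. Prime attributes: {Editor, PaperID, Topic, VenueID, Year}.
Year --> VenueID: {Year}⁺ = {VenueID, Year}, which is not all of the attributes, so the left side is not a superkey — BCNF is violated.
Since {VenueID} ⊆ prime attributes and every other non-superkey FD also has a prime right side, the schema is in 3NF.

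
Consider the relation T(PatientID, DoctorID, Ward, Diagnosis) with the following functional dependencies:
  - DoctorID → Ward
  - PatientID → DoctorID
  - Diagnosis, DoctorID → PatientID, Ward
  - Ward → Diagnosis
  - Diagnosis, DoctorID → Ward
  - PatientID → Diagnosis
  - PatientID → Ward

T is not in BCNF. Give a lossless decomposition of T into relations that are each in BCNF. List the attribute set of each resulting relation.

Candidate keys of the original relation: {DoctorID}, {PatientID}.
Within {Diagnosis, DoctorID, PatientID, Ward}: {Ward}⁺ ∩ {Diagnosis, DoctorID, PatientID, Ward} = {Diagnosis, Ward}, not the whole set, so Ward → Diagnosis violates BCNF; decompose into {Diagnosis, Ward} and {DoctorID, PatientID, Ward}.
{Diagnosis, Ward}: every determinant is a superkey — BCNF.
{DoctorID, PatientID, Ward}: every determinant is a superkey — BCNF.

{Diagnosis, Ward}; {DoctorID, PatientID, Ward}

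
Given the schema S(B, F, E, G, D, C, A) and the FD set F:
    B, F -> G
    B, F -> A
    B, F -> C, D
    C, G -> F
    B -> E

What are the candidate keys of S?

Attributes never on any right-hand side: {B} — every candidate key must contain it.
Closure of {B, F} is {A, B, C, D, E, F, G}, the whole schema; {B, F} is a candidate key.
Closure of {B, C, G} is {A, B, C, D, E, F, G}, the whole schema; {B, C, G} is a candidate key.
No proper subset of any of these is a key, and no other minimal superkey exists.

{B, C, G}, {B, F}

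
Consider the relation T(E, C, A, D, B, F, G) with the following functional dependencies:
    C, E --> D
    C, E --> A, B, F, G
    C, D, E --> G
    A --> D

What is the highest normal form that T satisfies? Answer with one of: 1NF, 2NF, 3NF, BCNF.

Candidate key: {C, E}. Prime attributes: {C, E}.
For A --> D we have {A}⁺ = {A, D}; {A} is not a superkey, so BCNF fails.
A --> D has non-prime {D} on the right and a non-superkey on the left, so 3NF fails.
No proper subset of a key has a non-prime attribute in its closure, so there is no partial dependency; 2NF holds.

2NF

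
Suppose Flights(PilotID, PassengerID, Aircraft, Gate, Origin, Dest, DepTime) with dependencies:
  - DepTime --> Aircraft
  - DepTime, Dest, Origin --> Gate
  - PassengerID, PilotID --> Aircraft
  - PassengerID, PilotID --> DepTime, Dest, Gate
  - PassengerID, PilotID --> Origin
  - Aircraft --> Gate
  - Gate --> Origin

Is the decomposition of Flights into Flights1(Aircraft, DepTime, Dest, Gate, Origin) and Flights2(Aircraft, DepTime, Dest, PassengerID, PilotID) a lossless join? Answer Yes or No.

Yes

Flights1 ∩ Flights2 = {Aircraft, DepTime, Dest}; its closure under F is {Aircraft, DepTime, Dest, Gate, Origin}.
Since Flights1 ⊆ {Aircraft, DepTime, Dest, Gate, Origin}, the intersection is a superkey of Flights1; the decomposition is lossless.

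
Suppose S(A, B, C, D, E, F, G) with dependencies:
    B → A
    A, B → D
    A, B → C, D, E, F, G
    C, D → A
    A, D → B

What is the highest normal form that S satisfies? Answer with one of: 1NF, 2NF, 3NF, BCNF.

BCNF

Candidate keys: {A, D}, {B}, {C, D}. Prime attributes: {A, B, C, D}.
The left-hand side of every FD is a superkey, so BCNF is satisfied.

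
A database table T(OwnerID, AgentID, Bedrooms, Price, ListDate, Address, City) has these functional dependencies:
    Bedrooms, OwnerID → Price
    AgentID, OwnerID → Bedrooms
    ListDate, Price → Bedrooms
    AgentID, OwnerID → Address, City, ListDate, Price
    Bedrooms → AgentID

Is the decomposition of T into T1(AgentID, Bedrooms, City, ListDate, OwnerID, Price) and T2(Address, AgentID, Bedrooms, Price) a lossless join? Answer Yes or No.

Common attributes: {AgentID, Bedrooms, Price}; their closure is {AgentID, Bedrooms, Price}.
T1 ⊄ {AgentID, Bedrooms, Price} and T2 ⊄ {AgentID, Bedrooms, Price}, so the split is lossy.

No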